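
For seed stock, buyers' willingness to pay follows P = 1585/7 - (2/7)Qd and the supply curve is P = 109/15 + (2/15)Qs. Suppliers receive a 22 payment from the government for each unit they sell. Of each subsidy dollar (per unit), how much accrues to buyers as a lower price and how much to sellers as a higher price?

Pre-subsidy: 1585/7 - (2/7)Q = 109/15 + (2/15)Q gives Q* = 523 and P* = 77.
With the subsidy, sellers receive Ps = Pb + 22 for each unit, where Pb is the price buyers pay.
On the curves, Pb = 1585/7 - (2/7)Q and Ps = 109/15 + (2/15)Q; the wedge Ps − Pb = 22 gives 109/15 + (2/15)Q − (1585/7 - (2/7)Q) = 22, so Q' = 575.5.
Then Pb = 1585/7 − (2/7)·575.5 = 62 and Ps = 109/15 + (2/15)·575.5 = 84.
Buyers' price falls by P* − Pb = 77 − 62 = 15; sellers' price rises by Ps − P* = 84 − 77 = 7.

Buyers gain 15 per unit; sellers gain 7 per unit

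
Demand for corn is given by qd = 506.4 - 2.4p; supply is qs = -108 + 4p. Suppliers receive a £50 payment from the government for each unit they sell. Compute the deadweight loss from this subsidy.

Deadweight loss = £1875

Pre-subsidy: 506.4 - 2.4p = -108 + 4p gives p* = 96, q* = 276.
With the subsidy, sellers receive ps = pb + 50 for each unit, where pb is the price buyers pay.
Supply in terms of pb becomes qs = -108 + 4(pb + 50) = 92 + 4pb. Setting this equal to demand: 506.4 - 2.4pb = 92 + 4pb, so pb = 64.75.
Sellers receive ps = 64.75 + 50 = 114.75; q' = 506.4 − 2.4·64.75 = 351.
The subsidy expands output by 351 − 276 = 75 past the efficient level; on those units the gap between marginal cost and willingness to pay runs from 0 up to 50.
DWL = ½ × 50 × 75 = 1875.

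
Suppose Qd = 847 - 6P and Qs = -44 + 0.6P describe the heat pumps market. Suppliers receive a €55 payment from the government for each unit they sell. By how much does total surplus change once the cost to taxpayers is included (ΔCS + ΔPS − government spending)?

Pre-subsidy: 847 - 6P = -44 + 0.6P gives P* = 135, Q* = 37.
With the subsidy, sellers receive Ps = Pb + 55 for each unit, where Pb is the price buyers pay.
Supply in terms of Pb becomes Qs = -44 + 0.6(Pb + 55) = -11 + 0.6Pb. Setting this equal to demand: 847 - 6Pb = -11 + 0.6Pb, so Pb = 130.
Sellers receive Ps = 130 + 55 = 185; Q' = 847 − 6·130 = 67.
ΔCS = ½(37 + 67)(135 − 130) = 260; ΔPS = ½(37 + 67)(185 − 135) = 2600.
Government spending = 55 × 67 = 3685.
Net change = 260 + 2600 − 3685 = -825. The loss equals the DWL triangle ½·55·30.

Net change in total surplus = -€825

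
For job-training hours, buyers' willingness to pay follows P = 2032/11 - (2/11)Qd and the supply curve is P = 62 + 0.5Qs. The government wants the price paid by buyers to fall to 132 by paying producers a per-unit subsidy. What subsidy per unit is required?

At a buyer price of 132, quantity demanded is 1016 − 5.5·132 = 290.
Sellers supply 290 only when they receive Ps = 62 + 0.5·290 = 207.
s = Ps − Pb = 207 − 132 = 75.

Required subsidy s = 75 per unit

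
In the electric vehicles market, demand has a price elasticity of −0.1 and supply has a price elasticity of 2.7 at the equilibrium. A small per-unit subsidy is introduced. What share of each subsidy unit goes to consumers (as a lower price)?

Consumer share = 27/28

For a small subsidy around the equilibrium, the benefit split depends on the relative slopes, which at a point are proportional to the elasticities.
Buyer share = εs/(εs + |εd|) = 2.7/(2.7 + 0.1) = 27/28; seller share = |εd|/(εs + |εd|) = 1/28.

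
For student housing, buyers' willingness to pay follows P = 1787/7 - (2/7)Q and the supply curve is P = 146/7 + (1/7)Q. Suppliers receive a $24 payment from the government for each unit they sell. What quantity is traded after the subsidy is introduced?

Pre-subsidy: 1787/7 - (2/7)Q = 146/7 + (1/7)Q gives Q* = 547 and P* = 99.
With the subsidy, sellers receive Ps = Pb + 24 for each unit, where Pb is the price buyers pay.
On the curves, Pb = 1787/7 - (2/7)Q and Ps = 146/7 + (1/7)Q; the wedge Ps − Pb = 24 gives 146/7 + (1/7)Q − (1787/7 - (2/7)Q) = 24, so Q' = 603.
Then Pb = 1787/7 − (2/7)·603 = 83 and Ps = 146/7 + (1/7)·603 = 107.

Q' = 603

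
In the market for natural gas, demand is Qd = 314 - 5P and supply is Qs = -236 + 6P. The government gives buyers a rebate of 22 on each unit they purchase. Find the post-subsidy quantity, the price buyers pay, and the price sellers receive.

Q' = 124; buyers pay 38; sellers receive 60

Pre-subsidy: 314 - 5P = -236 + 6P gives P* = 50, Q* = 64.
With the rebate, buyers effectively pay Pb = Ps − 22, where Ps is the price sellers receive.
Demand in terms of Ps becomes Qd = 314 − 5(Ps − 22) = 424 - 5Ps. Setting this equal to supply: 424 - 5Ps = -236 + 6Ps, so Ps = 60.
Buyers pay Pb = 60 − 22 = 38; Q' = -236 + 6·60 = 124.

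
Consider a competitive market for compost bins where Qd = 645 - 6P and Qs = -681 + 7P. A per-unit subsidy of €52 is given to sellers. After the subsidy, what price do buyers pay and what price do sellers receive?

Buyers pay €74; sellers receive €126

Pre-subsidy: 645 - 6P = -681 + 7P gives P* = 102, Q* = 33.
With the subsidy, sellers receive Ps = Pb + 52 for each unit, where Pb is the price buyers pay.
Supply in terms of Pb becomes Qs = -681 + 7(Pb + 52) = -317 + 7Pb. Setting this equal to demand: 645 - 6Pb = -317 + 7Pb, so Pb = 74.
Sellers receive Ps = 74 + 52 = 126; Q' = 645 − 6·74 = 201.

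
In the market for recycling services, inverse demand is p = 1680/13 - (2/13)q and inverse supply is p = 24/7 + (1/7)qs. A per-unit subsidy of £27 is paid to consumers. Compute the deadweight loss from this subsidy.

Pre-subsidy: 1680/13 - (2/13)q = 24/7 + (1/7)q gives q* = 424 and p* = 64.
With the rebate, buyers effectively pay pb = ps − 27, where ps is the price sellers receive.
On the curves, pb = 1680/13 - (2/13)q and ps = 24/7 + (1/7)q; the wedge ps − pb = 27 gives 24/7 + (1/7)q − (1680/13 - (2/13)q) = 27, so q' = 515.
Then pb = 1680/13 − (2/13)·515 = 50 and ps = 24/7 + (1/7)·515 = 77.
The subsidy expands output by 515 − 424 = 91 past the efficient level; on those units the gap between marginal cost and willingness to pay runs from 0 up to 27.
DWL = ½ × 27 × 91 = 1228.5.

Deadweight loss = £1228.5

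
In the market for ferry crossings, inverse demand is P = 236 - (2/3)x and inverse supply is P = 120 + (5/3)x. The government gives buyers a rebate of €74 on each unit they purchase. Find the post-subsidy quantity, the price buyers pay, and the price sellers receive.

x' = 570/7; buyers pay 1272/7; sellers receive 1790/7

Pre-subsidy: 236 - (2/3)x = 120 + (5/3)x gives x* = 348/7 and P* = 1420/7.
With the rebate, buyers effectively pay Pb = Ps − 74, where Ps is the price sellers receive.
On the curves, Pb = 236 - (2/3)x and Ps = 120 + (5/3)x; the wedge Ps − Pb = 74 gives 120 + (5/3)x − (236 - (2/3)x) = 74, so x' = 570/7.
Then Pb = 236 − (2/3)·(570/7) = 1272/7 and Ps = 120 + (5/3)·(570/7) = 1790/7.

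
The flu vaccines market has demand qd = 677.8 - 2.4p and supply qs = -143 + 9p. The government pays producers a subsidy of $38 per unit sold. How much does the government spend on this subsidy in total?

Government cost = $21926

Pre-subsidy: 677.8 - 2.4p = -143 + 9p gives p* = 72, q* = 505.
With the subsidy, sellers receive ps = pb + 38 for each unit, where pb is the price buyers pay.
Supply in terms of pb becomes qs = -143 + 9(pb + 38) = 199 + 9pb. Setting this equal to demand: 677.8 - 2.4pb = 199 + 9pb, so pb = 42.
Sellers receive ps = 42 + 38 = 80; q' = 677.8 − 2.4·42 = 577.
Government outlay = subsidy × quantity = 38 × 577 = 21926.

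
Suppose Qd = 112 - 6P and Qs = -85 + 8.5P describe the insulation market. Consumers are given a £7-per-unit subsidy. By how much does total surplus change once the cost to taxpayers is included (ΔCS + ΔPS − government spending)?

Pre-subsidy: 112 - 6P = -85 + 8.5P gives P* = 394/29, Q* = 884/29.
With the rebate, buyers effectively pay Pb = Ps − 7, where Ps is the price sellers receive.
Demand in terms of Ps becomes Qd = 112 − 6(Ps − 7) = 154 - 6Ps. Setting this equal to supply: 154 - 6Ps = -85 + 8.5Ps, so Ps = 478/29.
Buyers pay Pb = 478/29 − 7 = 275/29; Q' = -85 + 8.5·(478/29) = 1598/29.
ΔCS = ½(884/29 + 1598/29)(394/29 − 275/29) = 147679/841; ΔPS = ½(884/29 + 1598/29)(478/29 − 394/29) = 104244/841.
Government spending = 7 × 1598/29 = 11186/29.
Net change = 147679/841 + 104244/841 − 11186/29 = -2499/29. The loss equals the DWL triangle ½·7·714/29.

Net change in total surplus = -2499/29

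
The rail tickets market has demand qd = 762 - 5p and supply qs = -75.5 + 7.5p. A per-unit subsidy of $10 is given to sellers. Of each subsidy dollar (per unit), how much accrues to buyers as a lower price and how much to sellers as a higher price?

Buyers gain $6 per unit; sellers gain $4 per unit

Pre-subsidy: 762 - 5p = -75.5 + 7.5p gives p* = 67, q* = 427.
With the subsidy, sellers receive ps = pb + 10 for each unit, where pb is the price buyers pay.
Supply in terms of pb becomes qs = -75.5 + 7.5(pb + 10) = -0.5 + 7.5pb. Setting this equal to demand: 762 - 5pb = -0.5 + 7.5pb, so pb = 61.
Sellers receive ps = 61 + 10 = 71; q' = 762 − 5·61 = 457.
Buyers' price falls by p* − pb = 67 − 61 = 6; sellers' price rises by ps − p* = 71 − 67 = 4.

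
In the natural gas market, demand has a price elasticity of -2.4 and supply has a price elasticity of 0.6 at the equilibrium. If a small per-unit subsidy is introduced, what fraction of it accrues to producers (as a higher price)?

Producer share = 0.8

For a small subsidy around the equilibrium, the benefit split depends on the relative slopes, which at a point are proportional to the elasticities.
Buyer share = εs/(εs + |εd|) = 0.6/(0.6 + 2.4) = 0.2; seller share = |εd|/(εs + |εd|) = 0.8.
So producers capture 0.8 of the subsidy.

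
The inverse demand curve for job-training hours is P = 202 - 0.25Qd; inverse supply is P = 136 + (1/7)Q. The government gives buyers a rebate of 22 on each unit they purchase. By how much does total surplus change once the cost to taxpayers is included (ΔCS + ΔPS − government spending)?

Net change in total surplus = -616

Pre-subsidy: 202 - 0.25Q = 136 + (1/7)Q gives Q* = 168 and P* = 160.
With the rebate, buyers effectively pay Pb = Ps − 22, where Ps is the price sellers receive.
On the curves, Pb = 202 - 0.25Q and Ps = 136 + (1/7)Q; the wedge Ps − Pb = 22 gives 136 + (1/7)Q − (202 - 0.25Q) = 22, so Q' = 224.
Then Pb = 202 − 0.25·224 = 146 and Ps = 136 + (1/7)·224 = 168.
ΔCS = ½(168 + 224)(160 − 146) = 2744; ΔPS = ½(168 + 224)(168 − 160) = 1568.
Government spending = 22 × 224 = 4928.
Net change = 2744 + 1568 − 4928 = -616. The loss equals the DWL triangle ½·22·56.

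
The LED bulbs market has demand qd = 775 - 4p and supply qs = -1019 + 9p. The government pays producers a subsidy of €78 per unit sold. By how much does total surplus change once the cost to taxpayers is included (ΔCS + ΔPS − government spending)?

Pre-subsidy: 775 - 4p = -1019 + 9p gives p* = 138, q* = 223.
With the subsidy, sellers receive ps = pb + 78 for each unit, where pb is the price buyers pay.
Supply in terms of pb becomes qs = -1019 + 9(pb + 78) = -317 + 9pb. Setting this equal to demand: 775 - 4pb = -317 + 9pb, so pb = 84.
Sellers receive ps = 84 + 78 = 162; q' = 775 − 4·84 = 439.
ΔCS = ½(223 + 439)(138 − 84) = 17874; ΔPS = ½(223 + 439)(162 − 138) = 7944.
Government spending = 78 × 439 = 34242.
Net change = 17874 + 7944 − 34242 = -8424. The loss equals the DWL triangle ½·78·216.

Net change in total surplus = -€8424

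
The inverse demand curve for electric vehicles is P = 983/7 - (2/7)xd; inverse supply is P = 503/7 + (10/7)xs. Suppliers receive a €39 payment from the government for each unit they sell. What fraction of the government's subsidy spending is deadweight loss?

Pre-subsidy: 983/7 - (2/7)x = 503/7 + (10/7)x gives x* = 40 and P* = 129.
With the subsidy, sellers receive Ps = Pb + 39 for each unit, where Pb is the price buyers pay.
On the curves, Pb = 983/7 - (2/7)x and Ps = 503/7 + (10/7)x; the wedge Ps − Pb = 39 gives 503/7 + (10/7)x − (983/7 - (2/7)x) = 39, so x' = 62.75.
Then Pb = 983/7 − (2/7)·62.75 = 122.5 and Ps = 503/7 + (10/7)·62.75 = 161.5.
ΔCS = ½(40 + 62.75)(129 − 122.5) = 333.9375; ΔPS = ½(40 + 62.75)(161.5 − 129) = 1669.6875.
Government spending = 39 × 62.75 = 2447.25.
DWL = ½ × 39 × (62.75 − 40) = 443.625; fraction = 443.625 / 2447.25 = 91/502.

DWL / government spending = 91/502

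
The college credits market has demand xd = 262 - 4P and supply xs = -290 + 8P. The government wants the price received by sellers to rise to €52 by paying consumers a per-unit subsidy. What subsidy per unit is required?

At a seller price of 52, quantity supplied is -290 + 8·52 = 126.
Buyers absorb 126 only when they pay Pb with 262 − 4·Pb = 126, i.e. Pb = 34.
s = Ps − Pb = 52 − 34 = 18.

Required subsidy s = €18 per unit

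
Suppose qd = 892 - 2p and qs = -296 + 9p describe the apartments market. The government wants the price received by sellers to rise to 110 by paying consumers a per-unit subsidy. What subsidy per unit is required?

At a seller price of 110, quantity supplied is -296 + 9·110 = 694.
Buyers absorb 694 only when they pay pb with 892 − 2·pb = 694, i.e. pb = 99.
s = ps − pb = 110 − 99 = 11.

Required subsidy s = 11 per unit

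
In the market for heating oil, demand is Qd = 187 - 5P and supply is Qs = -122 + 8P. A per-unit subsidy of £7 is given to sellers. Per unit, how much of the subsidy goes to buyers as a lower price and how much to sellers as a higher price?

Buyers gain 56/13 per unit; sellers gain 35/13 per unit

Pre-subsidy: 187 - 5P = -122 + 8P gives P* = 309/13, Q* = 886/13.
With the subsidy, sellers receive Ps = Pb + 7 for each unit, where Pb is the price buyers pay.
Supply in terms of Pb becomes Qs = -122 + 8(Pb + 7) = -66 + 8Pb. Setting this equal to demand: 187 - 5Pb = -66 + 8Pb, so Pb = 253/13.
Sellers receive Ps = 253/13 + 7 = 344/13; Q' = 187 − 5·(253/13) = 1166/13.
Buyers' price falls by P* − Pb = 309/13 − 253/13 = 56/13; sellers' price rises by Ps − P* = 344/13 − 309/13 = 35/13.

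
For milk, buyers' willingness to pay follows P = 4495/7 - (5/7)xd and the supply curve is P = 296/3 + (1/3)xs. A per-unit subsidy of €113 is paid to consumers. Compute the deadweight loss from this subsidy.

Pre-subsidy: 4495/7 - (5/7)x = 296/3 + (1/3)x gives x* = 11413/22 and P* = 5975/22.
With the rebate, buyers effectively pay Pb = Ps − 113, where Ps is the price sellers receive.
On the curves, Pb = 4495/7 - (5/7)x and Ps = 296/3 + (1/3)x; the wedge Ps − Pb = 113 gives 296/3 + (1/3)x − (4495/7 - (5/7)x) = 113, so x' = 6893/11.
Then Pb = 4495/7 − (5/7)·(6893/11) = 2140/11 and Ps = 296/3 + (1/3)·(6893/11) = 3383/11.
The subsidy expands output by 6893/11 − 11413/22 = 2373/22 past the efficient level; on those units the gap between marginal cost and willingness to pay runs from 0 up to 113.
DWL = ½ × 113 × 2373/22 = 268149/44.

Deadweight loss = 268149/44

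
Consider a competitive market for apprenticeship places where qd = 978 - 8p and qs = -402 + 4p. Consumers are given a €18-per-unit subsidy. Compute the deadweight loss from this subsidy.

Pre-subsidy: 978 - 8p = -402 + 4p gives p* = 115, q* = 58.
With the rebate, buyers effectively pay pb = ps − 18, where ps is the price sellers receive.
Demand in terms of ps becomes qd = 978 − 8(ps − 18) = 1122 - 8ps. Setting this equal to supply: 1122 - 8ps = -402 + 4ps, so ps = 127.
Buyers pay pb = 127 − 18 = 109; q' = -402 + 4·127 = 106.
The subsidy expands output by 106 − 58 = 48 past the efficient level; on those units the gap between marginal cost and willingness to pay runs from 0 up to 18.
DWL = ½ × 18 × 48 = 432.

Deadweight loss = €432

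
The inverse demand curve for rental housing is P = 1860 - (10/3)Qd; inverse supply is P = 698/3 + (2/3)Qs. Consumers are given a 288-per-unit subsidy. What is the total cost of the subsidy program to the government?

Government cost = 137904

Pre-subsidy: 1860 - (10/3)Q = 698/3 + (2/3)Q gives Q* = 2441/6 and P* = 4535/9.
With the rebate, buyers effectively pay Pb = Ps − 288, where Ps is the price sellers receive.
On the curves, Pb = 1860 - (10/3)Q and Ps = 698/3 + (2/3)Q; the wedge Ps − Pb = 288 gives 698/3 + (2/3)Q − (1860 - (10/3)Q) = 288, so Q' = 2873/6.
Then Pb = 1860 − (10/3)·(2873/6) = 2375/9 and Ps = 698/3 + (2/3)·(2873/6) = 4967/9.
Government outlay = subsidy × quantity = 288 × 2873/6 = 137904.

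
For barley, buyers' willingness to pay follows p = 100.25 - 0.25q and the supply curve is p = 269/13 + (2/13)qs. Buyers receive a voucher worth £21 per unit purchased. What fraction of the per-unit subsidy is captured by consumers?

Pre-subsidy: 100.25 - 0.25q = 269/13 + (2/13)q gives q* = 197 and p* = 51.
With the rebate, buyers effectively pay pb = ps − 21, where ps is the price sellers receive.
On the curves, pb = 100.25 - 0.25q and ps = 269/13 + (2/13)q; the wedge ps − pb = 21 gives 269/13 + (2/13)q − (100.25 - 0.25q) = 21, so q' = 249.
Then pb = 100.25 − 0.25·249 = 38 and ps = 269/13 + (2/13)·249 = 59.
Buyers' price falls by p* − pb = 51 − 38 = 13; sellers' price rises by ps − p* = 59 − 51 = 8.
So consumers capture 13/21 = 13/21 of each unit of subsidy.

Consumer share = 13/21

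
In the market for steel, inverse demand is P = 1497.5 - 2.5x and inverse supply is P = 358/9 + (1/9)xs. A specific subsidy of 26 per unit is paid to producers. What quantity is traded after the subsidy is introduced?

Pre-subsidy: 1497.5 - 2.5x = 358/9 + (1/9)x gives x* = 26239/47 and P* = 4785/47.
With the subsidy, sellers receive Ps = Pb + 26 for each unit, where Pb is the price buyers pay.
On the curves, Pb = 1497.5 - 2.5x and Ps = 358/9 + (1/9)x; the wedge Ps − Pb = 26 gives 358/9 + (1/9)x − (1497.5 - 2.5x) = 26, so x' = 26707/47.
Then Pb = 1497.5 − 2.5·(26707/47) = 3615/47 and Ps = 358/9 + (1/9)·(26707/47) = 4837/47.

x' = 26707/47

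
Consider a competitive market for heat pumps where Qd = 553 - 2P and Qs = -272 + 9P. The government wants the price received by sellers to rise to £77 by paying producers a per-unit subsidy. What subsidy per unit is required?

Required subsidy s = £11 per unit

At a seller price of 77, quantity supplied is -272 + 9·77 = 421.
Buyers absorb 421 only when they pay Pb with 553 − 2·Pb = 421, i.e. Pb = 66.
s = Ps − Pb = 77 − 66 = 11.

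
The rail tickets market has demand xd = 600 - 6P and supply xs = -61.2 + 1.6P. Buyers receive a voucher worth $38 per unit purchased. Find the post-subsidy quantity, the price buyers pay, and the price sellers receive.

Pre-subsidy: 600 - 6P = -61.2 + 1.6P gives P* = 87, x* = 78.
With the rebate, buyers effectively pay Pb = Ps − 38, where Ps is the price sellers receive.
Demand in terms of Ps becomes xd = 600 − 6(Ps − 38) = 828 - 6Ps. Setting this equal to supply: 828 - 6Ps = -61.2 + 1.6Ps, so Ps = 117.
Buyers pay Pb = 117 − 38 = 79; x' = -61.2 + 1.6·117 = 126.

x' = 126; buyers pay $79; sellers receive $117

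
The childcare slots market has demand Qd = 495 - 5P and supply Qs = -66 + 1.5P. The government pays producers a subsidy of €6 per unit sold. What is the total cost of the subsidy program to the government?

Pre-subsidy: 495 - 5P = -66 + 1.5P gives P* = 1122/13, Q* = 825/13.
With the subsidy, sellers receive Ps = Pb + 6 for each unit, where Pb is the price buyers pay.
Supply in terms of Pb becomes Qs = -66 + 1.5(Pb + 6) = -57 + 1.5Pb. Setting this equal to demand: 495 - 5Pb = -57 + 1.5Pb, so Pb = 1104/13.
Sellers receive Ps = 1104/13 + 6 = 1182/13; Q' = 495 − 5·(1104/13) = 915/13.
Government outlay = subsidy × quantity = 6 × 915/13 = 5490/13.

Government cost = 5490/13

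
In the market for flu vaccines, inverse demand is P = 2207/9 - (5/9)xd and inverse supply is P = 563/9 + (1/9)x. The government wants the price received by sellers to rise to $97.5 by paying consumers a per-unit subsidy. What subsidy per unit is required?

Required subsidy s = $27 per unit

At a seller price of 97.5, quantity supplied is -563 + 9·97.5 = 314.5.
Buyers absorb 314.5 only when they pay Pb = 2207/9 − (5/9)·314.5 = 70.5.
s = Ps − Pb = 97.5 − 70.5 = 27.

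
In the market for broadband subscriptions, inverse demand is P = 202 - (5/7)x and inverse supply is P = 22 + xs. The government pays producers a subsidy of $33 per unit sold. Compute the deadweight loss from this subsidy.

Pre-subsidy: 202 - (5/7)x = 22 + x gives x* = 105 and P* = 127.
With the subsidy, sellers receive Ps = Pb + 33 for each unit, where Pb is the price buyers pay.
On the curves, Pb = 202 - (5/7)x and Ps = 22 + x; the wedge Ps − Pb = 33 gives 22 + x − (202 - (5/7)x) = 33, so x' = 124.25.
Then Pb = 202 − (5/7)·124.25 = 113.25 and Ps = 22 + 1·124.25 = 146.25.
The subsidy expands output by 124.25 − 105 = 19.25 past the efficient level; on those units the gap between marginal cost and willingness to pay runs from 0 up to 33.
DWL = ½ × 33 × 19.25 = 317.625.

Deadweight loss = $317.625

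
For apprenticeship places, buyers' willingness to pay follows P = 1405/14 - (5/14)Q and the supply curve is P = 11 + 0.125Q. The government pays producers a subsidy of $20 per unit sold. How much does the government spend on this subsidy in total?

Government cost = 122480/27

Pre-subsidy: 1405/14 - (5/14)Q = 11 + 0.125Q gives Q* = 556/3 and P* = 205/6.
With the subsidy, sellers receive Ps = Pb + 20 for each unit, where Pb is the price buyers pay.
On the curves, Pb = 1405/14 - (5/14)Q and Ps = 11 + 0.125Q; the wedge Ps − Pb = 20 gives 11 + 0.125Q − (1405/14 - (5/14)Q) = 20, so Q' = 6124/27.
Then Pb = 1405/14 − (5/14)·(6124/27) = 1045/54 and Ps = 11 + 0.125·(6124/27) = 2125/54.
Government outlay = subsidy × quantity = 20 × 6124/27 = 122480/27.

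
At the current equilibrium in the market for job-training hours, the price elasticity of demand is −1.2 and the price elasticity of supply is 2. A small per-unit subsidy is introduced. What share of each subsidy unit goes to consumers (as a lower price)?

Consumer share = 0.625

For a small subsidy around the equilibrium, the benefit split depends on the relative slopes, which at a point are proportional to the elasticities.
Buyer share = εs/(εs + |εd|) = 2/(2 + 1.2) = 0.625; seller share = |εd|/(εs + |εd|) = 0.375.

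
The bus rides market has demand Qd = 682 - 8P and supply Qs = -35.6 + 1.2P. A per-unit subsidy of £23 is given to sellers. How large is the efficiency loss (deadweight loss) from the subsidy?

Deadweight loss = £276

Pre-subsidy: 682 - 8P = -35.6 + 1.2P gives P* = 78, Q* = 58.
With the subsidy, sellers receive Ps = Pb + 23 for each unit, where Pb is the price buyers pay.
Supply in terms of Pb becomes Qs = -35.6 + 1.2(Pb + 23) = -8 + 1.2Pb. Setting this equal to demand: 682 - 8Pb = -8 + 1.2Pb, so Pb = 75.
Sellers receive Ps = 75 + 23 = 98; Q' = 682 − 8·75 = 82.
The subsidy expands output by 82 − 58 = 24 past the efficient level; on those units the gap between marginal cost and willingness to pay runs from 0 up to 23.
DWL = ½ × 23 × 24 = 276.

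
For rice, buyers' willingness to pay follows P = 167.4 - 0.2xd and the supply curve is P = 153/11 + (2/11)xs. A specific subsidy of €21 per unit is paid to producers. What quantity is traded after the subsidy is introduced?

x' = 457

Pre-subsidy: 167.4 - 0.2x = 153/11 + (2/11)x gives x* = 402 and P* = 87.
With the subsidy, sellers receive Ps = Pb + 21 for each unit, where Pb is the price buyers pay.
On the curves, Pb = 167.4 - 0.2x and Ps = 153/11 + (2/11)x; the wedge Ps − Pb = 21 gives 153/11 + (2/11)x − (167.4 - 0.2x) = 21, so x' = 457.
Then Pb = 167.4 − 0.2·457 = 76 and Ps = 153/11 + (2/11)·457 = 97.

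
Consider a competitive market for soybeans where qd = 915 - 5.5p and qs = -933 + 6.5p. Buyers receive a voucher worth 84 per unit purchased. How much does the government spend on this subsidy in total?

Pre-subsidy: 915 - 5.5p = -933 + 6.5p gives p* = 154, q* = 68.
With the rebate, buyers effectively pay pb = ps − 84, where ps is the price sellers receive.
Demand in terms of ps becomes qd = 915 − 5.5(ps − 84) = 1377 - 5.5ps. Setting this equal to supply: 1377 - 5.5ps = -933 + 6.5ps, so ps = 192.5.
Buyers pay pb = 192.5 − 84 = 108.5; q' = -933 + 6.5·192.5 = 318.25.
Government outlay = subsidy × quantity = 84 × 318.25 = 26733.

Government cost = 26733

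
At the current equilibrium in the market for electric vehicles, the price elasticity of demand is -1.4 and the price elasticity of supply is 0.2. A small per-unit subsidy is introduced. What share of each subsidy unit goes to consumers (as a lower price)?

For a small subsidy around the equilibrium, the benefit split depends on the relative slopes, which at a point are proportional to the elasticities.
Buyer share = εs/(εs + |εd|) = 0.2/(0.2 + 1.4) = 0.125; seller share = |εd|/(εs + |εd|) = 0.875.

Consumer share = 0.125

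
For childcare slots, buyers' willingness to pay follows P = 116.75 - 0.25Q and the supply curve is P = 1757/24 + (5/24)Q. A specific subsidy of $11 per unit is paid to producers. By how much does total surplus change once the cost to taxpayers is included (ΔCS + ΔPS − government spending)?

Pre-subsidy: 116.75 - 0.25Q = 1757/24 + (5/24)Q gives Q* = 95 and P* = 93.
With the subsidy, sellers receive Ps = Pb + 11 for each unit, where Pb is the price buyers pay.
On the curves, Pb = 116.75 - 0.25Q and Ps = 1757/24 + (5/24)Q; the wedge Ps − Pb = 11 gives 1757/24 + (5/24)Q − (116.75 - 0.25Q) = 11, so Q' = 119.
Then Pb = 116.75 − 0.25·119 = 87 and Ps = 1757/24 + (5/24)·119 = 98.
ΔCS = ½(95 + 119)(93 − 87) = 642; ΔPS = ½(95 + 119)(98 − 93) = 535.
Government spending = 11 × 119 = 1309.
Net change = 642 + 535 − 1309 = -132. The loss equals the DWL triangle ½·11·24.

Net change in total surplus = -$132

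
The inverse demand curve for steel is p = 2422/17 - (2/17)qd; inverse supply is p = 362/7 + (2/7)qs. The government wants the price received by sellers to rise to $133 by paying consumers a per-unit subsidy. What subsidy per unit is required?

Required subsidy s = $24 per unit

At a seller price of 133, quantity supplied is -181 + 3.5·133 = 284.5.
Buyers absorb 284.5 only when they pay pb = 2422/17 − (2/17)·284.5 = 109.
s = ps − pb = 133 − 109 = 24.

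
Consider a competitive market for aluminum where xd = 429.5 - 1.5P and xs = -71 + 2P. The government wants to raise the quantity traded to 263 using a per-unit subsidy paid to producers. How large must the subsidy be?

At x = 263, invert demand for the buyer price: Pb = (429.5 − 263)/1.5 = 111; invert supply for the seller price: Ps = (263 − (-71))/2 = 167.
The subsidy must fill the gap: s = Ps − Pb = 167 − 111 = 56.

Required subsidy s = 56 per unit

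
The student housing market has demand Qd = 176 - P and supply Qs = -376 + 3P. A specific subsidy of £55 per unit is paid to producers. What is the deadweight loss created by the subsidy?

Deadweight loss = £1134.375

Pre-subsidy: 176 - P = -376 + 3P gives P* = 138, Q* = 38.
With the subsidy, sellers receive Ps = Pb + 55 for each unit, where Pb is the price buyers pay.
Supply in terms of Pb becomes Qs = -376 + 3(Pb + 55) = -211 + 3Pb. Setting this equal to demand: 176 - Pb = -211 + 3Pb, so Pb = 96.75.
Sellers receive Ps = 96.75 + 55 = 151.75; Q' = 176 − 1·96.75 = 79.25.
The subsidy expands output by 79.25 − 38 = 41.25 past the efficient level; on those units the gap between marginal cost and willingness to pay runs from 0 up to 55.
DWL = ½ × 55 × 41.25 = 1134.375.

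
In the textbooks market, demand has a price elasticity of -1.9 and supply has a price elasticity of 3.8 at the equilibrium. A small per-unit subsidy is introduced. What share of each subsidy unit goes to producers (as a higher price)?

For a small subsidy around the equilibrium, the benefit split depends on the relative slopes, which at a point are proportional to the elasticities.
Buyer share = εs/(εs + |εd|) = 3.8/(3.8 + 1.9) = 2/3; seller share = |εd|/(εs + |εd|) = 1/3.
So producers capture 1/3 of the subsidy.

Producer share = 1/3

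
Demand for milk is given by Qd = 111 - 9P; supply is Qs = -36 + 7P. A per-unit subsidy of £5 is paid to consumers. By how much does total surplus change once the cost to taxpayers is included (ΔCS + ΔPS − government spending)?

Pre-subsidy: 111 - 9P = -36 + 7P gives P* = 9.1875, Q* = 28.3125.
With the rebate, buyers effectively pay Pb = Ps − 5, where Ps is the price sellers receive.
Demand in terms of Ps becomes Qd = 111 − 9(Ps − 5) = 156 - 9Ps. Setting this equal to supply: 156 - 9Ps = -36 + 7Ps, so Ps = 12.
Buyers pay Pb = 12 − 5 = 7; Q' = -36 + 7·12 = 48.
ΔCS = ½(28.3125 + 48)(9.1875 − 7) = 83.466796875; ΔPS = ½(28.3125 + 48)(12 − 9.1875) = 107.314453125.
Government spending = 5 × 48 = 240.
Net change = 83.466796875 + 107.314453125 − 240 = -49.21875. The loss equals the DWL triangle ½·5·19.6875.

Net change in total surplus = -£49.21875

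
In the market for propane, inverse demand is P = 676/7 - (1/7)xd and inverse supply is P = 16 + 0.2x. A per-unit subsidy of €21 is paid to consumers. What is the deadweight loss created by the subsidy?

Pre-subsidy: 676/7 - (1/7)x = 16 + 0.2x gives x* = 235 and P* = 63.
With the rebate, buyers effectively pay Pb = Ps − 21, where Ps is the price sellers receive.
On the curves, Pb = 676/7 - (1/7)x and Ps = 16 + 0.2x; the wedge Ps − Pb = 21 gives 16 + 0.2x − (676/7 - (1/7)x) = 21, so x' = 296.25.
Then Pb = 676/7 − (1/7)·296.25 = 54.25 and Ps = 16 + 0.2·296.25 = 75.25.
The subsidy expands output by 296.25 − 235 = 61.25 past the efficient level; on those units the gap between marginal cost and willingness to pay runs from 0 up to 21.
DWL = ½ × 21 × 61.25 = 643.125.

Deadweight loss = €643.125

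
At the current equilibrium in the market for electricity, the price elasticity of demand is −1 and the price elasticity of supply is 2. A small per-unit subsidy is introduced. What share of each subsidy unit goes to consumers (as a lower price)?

Consumer share = 2/3

For a small subsidy around the equilibrium, the benefit split depends on the relative slopes, which at a point are proportional to the elasticities.
Buyer share = εs/(εs + |εd|) = 2/(2 + 1) = 2/3; seller share = |εd|/(εs + |εd|) = 1/3.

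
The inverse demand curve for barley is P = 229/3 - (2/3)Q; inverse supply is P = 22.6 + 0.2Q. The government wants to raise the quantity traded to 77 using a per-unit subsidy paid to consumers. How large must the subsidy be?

At Q = 77, from the demand curve buyers pay Pb = 229/3 − (2/3)·77 = 25; from the supply curve sellers need Ps = 22.6 + 0.2·77 = 38.
The subsidy must fill the gap: s = Ps − Pb = 38 − 25 = 13.

Required subsidy s = 13 per unit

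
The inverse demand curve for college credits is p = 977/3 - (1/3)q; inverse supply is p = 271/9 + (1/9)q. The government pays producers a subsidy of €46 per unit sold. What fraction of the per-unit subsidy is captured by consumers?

Pre-subsidy: 977/3 - (1/3)q = 271/9 + (1/9)q gives q* = 665 and p* = 104.
With the subsidy, sellers receive ps = pb + 46 for each unit, where pb is the price buyers pay.
On the curves, pb = 977/3 - (1/3)q and ps = 271/9 + (1/9)q; the wedge ps − pb = 46 gives 271/9 + (1/9)q − (977/3 - (1/3)q) = 46, so q' = 768.5.
Then pb = 977/3 − (1/3)·768.5 = 69.5 and ps = 271/9 + (1/9)·768.5 = 115.5.
Buyers' price falls by p* − pb = 104 − 69.5 = 34.5; sellers' price rises by ps − p* = 115.5 − 104 = 11.5.
So consumers capture 34.5/46 = 0.75 of each unit of subsidy.

Consumer share = 0.75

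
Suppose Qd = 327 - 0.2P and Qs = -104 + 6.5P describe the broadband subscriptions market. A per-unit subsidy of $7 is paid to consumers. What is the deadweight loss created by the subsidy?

Deadweight loss = 637/134

Pre-subsidy: 327 - 0.2P = -104 + 6.5P gives P* = 4310/67, Q* = 21047/67.
With the rebate, buyers effectively pay Pb = Ps − 7, where Ps is the price sellers receive.
Demand in terms of Ps becomes Qd = 327 − 0.2(Ps − 7) = 328.4 - 0.2Ps. Setting this equal to supply: 328.4 - 0.2Ps = -104 + 6.5Ps, so Ps = 4324/67.
Buyers pay Pb = 4324/67 − 7 = 3855/67; Q' = -104 + 6.5·(4324/67) = 21138/67.
The subsidy expands output by 21138/67 − 21047/67 = 91/67 past the efficient level; on those units the gap between marginal cost and willingness to pay runs from 0 up to 7.
DWL = ½ × 7 × 91/67 = 637/134.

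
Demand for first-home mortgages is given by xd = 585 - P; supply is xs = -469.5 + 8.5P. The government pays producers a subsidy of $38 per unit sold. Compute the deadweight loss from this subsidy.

Pre-subsidy: 585 - P = -469.5 + 8.5P gives P* = 111, x* = 474.
With the subsidy, sellers receive Ps = Pb + 38 for each unit, where Pb is the price buyers pay.
Supply in terms of Pb becomes xs = -469.5 + 8.5(Pb + 38) = -146.5 + 8.5Pb. Setting this equal to demand: 585 - Pb = -146.5 + 8.5Pb, so Pb = 77.
Sellers receive Ps = 77 + 38 = 115; x' = 585 − 1·77 = 508.
The subsidy expands output by 508 − 474 = 34 past the efficient level; on those units the gap between marginal cost and willingness to pay runs from 0 up to 38.
DWL = ½ × 38 × 34 = 646.

Deadweight loss = $646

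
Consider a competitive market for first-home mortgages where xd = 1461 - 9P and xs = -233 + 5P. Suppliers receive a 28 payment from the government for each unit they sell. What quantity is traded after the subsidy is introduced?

Pre-subsidy: 1461 - 9P = -233 + 5P gives P* = 121, x* = 372.
With the subsidy, sellers receive Ps = Pb + 28 for each unit, where Pb is the price buyers pay.
Supply in terms of Pb becomes xs = -233 + 5(Pb + 28) = -93 + 5Pb. Setting this equal to demand: 1461 - 9Pb = -93 + 5Pb, so Pb = 111.
Sellers receive Ps = 111 + 28 = 139; x' = 1461 − 9·111 = 462.

x' = 462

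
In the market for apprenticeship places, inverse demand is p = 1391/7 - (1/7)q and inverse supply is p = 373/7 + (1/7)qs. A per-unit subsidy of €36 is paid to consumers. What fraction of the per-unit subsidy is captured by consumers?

Consumer share = 0.5

Pre-subsidy: 1391/7 - (1/7)q = 373/7 + (1/7)q gives q* = 509 and p* = 126.
With the rebate, buyers effectively pay pb = ps − 36, where ps is the price sellers receive.
On the curves, pb = 1391/7 - (1/7)q and ps = 373/7 + (1/7)q; the wedge ps − pb = 36 gives 373/7 + (1/7)q − (1391/7 - (1/7)q) = 36, so q' = 635.
Then pb = 1391/7 − (1/7)·635 = 108 and ps = 373/7 + (1/7)·635 = 144.
Buyers' price falls by p* − pb = 126 − 108 = 18; sellers' price rises by ps − p* = 144 − 126 = 18.
So consumers capture 18/36 = 0.5 of each unit of subsidy.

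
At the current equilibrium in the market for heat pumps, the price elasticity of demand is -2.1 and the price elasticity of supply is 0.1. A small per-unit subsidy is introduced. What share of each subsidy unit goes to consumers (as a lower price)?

Consumer share = 1/22

For a small subsidy around the equilibrium, the benefit split depends on the relative slopes, which at a point are proportional to the elasticities.
Buyer share = εs/(εs + |εd|) = 0.1/(0.1 + 2.1) = 1/22; seller share = |εd|/(εs + |εd|) = 21/22.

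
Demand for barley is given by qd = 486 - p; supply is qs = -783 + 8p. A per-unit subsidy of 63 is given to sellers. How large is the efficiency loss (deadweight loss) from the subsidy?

Deadweight loss = 1764

Pre-subsidy: 486 - p = -783 + 8p gives p* = 141, q* = 345.
With the subsidy, sellers receive ps = pb + 63 for each unit, where pb is the price buyers pay.
Supply in terms of pb becomes qs = -783 + 8(pb + 63) = -279 + 8pb. Setting this equal to demand: 486 - pb = -279 + 8pb, so pb = 85.
Sellers receive ps = 85 + 63 = 148; q' = 486 − 1·85 = 401.
The subsidy expands output by 401 − 345 = 56 past the efficient level; on those units the gap between marginal cost and willingness to pay runs from 0 up to 63.
DWL = ½ × 63 × 56 = 1764.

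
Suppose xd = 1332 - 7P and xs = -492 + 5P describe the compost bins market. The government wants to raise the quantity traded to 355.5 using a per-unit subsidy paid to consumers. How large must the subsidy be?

Required subsidy s = 30 per unit

At x = 355.5, invert demand for the buyer price: Pb = (1332 − 355.5)/7 = 139.5; invert supply for the seller price: Ps = (355.5 − (-492))/5 = 169.5.
The subsidy must fill the gap: s = Ps − Pb = 169.5 − 139.5 = 30.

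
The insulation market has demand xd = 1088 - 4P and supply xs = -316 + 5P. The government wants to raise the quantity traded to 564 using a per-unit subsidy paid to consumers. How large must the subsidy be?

Required subsidy s = 45 per unit

At x = 564, invert demand for the buyer price: Pb = (1088 − 564)/4 = 131; invert supply for the seller price: Ps = (564 − (-316))/5 = 176.
The subsidy must fill the gap: s = Ps − Pb = 176 − 131 = 45.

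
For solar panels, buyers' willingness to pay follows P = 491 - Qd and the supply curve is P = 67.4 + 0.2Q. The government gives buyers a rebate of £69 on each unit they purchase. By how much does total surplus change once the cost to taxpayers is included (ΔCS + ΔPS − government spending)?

Pre-subsidy: 491 - Q = 67.4 + 0.2Q gives Q* = 353 and P* = 138.
With the rebate, buyers effectively pay Pb = Ps − 69, where Ps is the price sellers receive.
On the curves, Pb = 491 - Q and Ps = 67.4 + 0.2Q; the wedge Ps − Pb = 69 gives 67.4 + 0.2Q − (491 - Q) = 69, so Q' = 410.5.
Then Pb = 491 − 1·410.5 = 80.5 and Ps = 67.4 + 0.2·410.5 = 149.5.
ΔCS = ½(353 + 410.5)(138 − 80.5) = 21950.625; ΔPS = ½(353 + 410.5)(149.5 − 138) = 4390.125.
Government spending = 69 × 410.5 = 28324.5.
Net change = 21950.625 + 4390.125 − 28324.5 = -1983.75. The loss equals the DWL triangle ½·69·57.5.

Net change in total surplus = -£1983.75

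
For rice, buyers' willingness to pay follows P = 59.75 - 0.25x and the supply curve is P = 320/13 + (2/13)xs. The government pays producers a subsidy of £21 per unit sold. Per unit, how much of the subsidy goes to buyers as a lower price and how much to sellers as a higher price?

Buyers gain £13 per unit; sellers gain £8 per unit

Pre-subsidy: 59.75 - 0.25x = 320/13 + (2/13)x gives x* = 87 and P* = 38.
With the subsidy, sellers receive Ps = Pb + 21 for each unit, where Pb is the price buyers pay.
On the curves, Pb = 59.75 - 0.25x and Ps = 320/13 + (2/13)x; the wedge Ps − Pb = 21 gives 320/13 + (2/13)x − (59.75 - 0.25x) = 21, so x' = 139.
Then Pb = 59.75 − 0.25·139 = 25 and Ps = 320/13 + (2/13)·139 = 46.
Buyers' price falls by P* − Pb = 38 − 25 = 13; sellers' price rises by Ps − P* = 46 − 38 = 8.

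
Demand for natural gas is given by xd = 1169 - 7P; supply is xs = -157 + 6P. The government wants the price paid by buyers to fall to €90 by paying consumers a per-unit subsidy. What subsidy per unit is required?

Required subsidy s = €26 per unit

At a buyer price of 90, quantity demanded is 1169 − 7·90 = 539.
Sellers supply 539 only when they receive Ps with -157 + 6·Ps = 539, i.e. Ps = 116.
s = Ps − Pb = 116 − 90 = 26.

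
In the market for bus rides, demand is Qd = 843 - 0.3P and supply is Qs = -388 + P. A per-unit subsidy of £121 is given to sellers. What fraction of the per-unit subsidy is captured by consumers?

Pre-subsidy: 843 - 0.3P = -388 + P gives P* = 12310/13, Q* = 7266/13.
With the subsidy, sellers receive Ps = Pb + 121 for each unit, where Pb is the price buyers pay.
Supply in terms of Pb becomes Qs = -388 + 1(Pb + 121) = -267 + Pb. Setting this equal to demand: 843 - 0.3Pb = -267 + Pb, so Pb = 11100/13.
Sellers receive Ps = 11100/13 + 121 = 12673/13; Q' = 843 − 0.3·(11100/13) = 7629/13.
Buyers' price falls by P* − Pb = 12310/13 − 11100/13 = 1210/13; sellers' price rises by Ps − P* = 12673/13 − 12310/13 = 363/13.
So consumers capture (1210/13)/121 = 10/13 of each unit of subsidy.

Consumer share = 10/13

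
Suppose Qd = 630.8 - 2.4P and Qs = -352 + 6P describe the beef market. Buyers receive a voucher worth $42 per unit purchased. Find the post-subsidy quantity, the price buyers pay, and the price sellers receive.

Pre-subsidy: 630.8 - 2.4P = -352 + 6P gives P* = 117, Q* = 350.
With the rebate, buyers effectively pay Pb = Ps − 42, where Ps is the price sellers receive.
Demand in terms of Ps becomes Qd = 630.8 − 2.4(Ps − 42) = 731.6 - 2.4Ps. Setting this equal to supply: 731.6 - 2.4Ps = -352 + 6Ps, so Ps = 129.
Buyers pay Pb = 129 − 42 = 87; Q' = -352 + 6·129 = 422.

Q' = 422; buyers pay $87; sellers receive $129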